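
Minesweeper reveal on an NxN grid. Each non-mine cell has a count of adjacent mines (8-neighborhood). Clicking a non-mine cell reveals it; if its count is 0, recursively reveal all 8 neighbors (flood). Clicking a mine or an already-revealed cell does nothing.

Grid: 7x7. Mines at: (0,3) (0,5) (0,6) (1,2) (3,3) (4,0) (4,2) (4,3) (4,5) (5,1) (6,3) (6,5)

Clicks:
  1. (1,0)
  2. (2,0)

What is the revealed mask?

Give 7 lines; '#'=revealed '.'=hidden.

Answer: ##.....
##.....
##.....
##.....
.......
.......
.......

Derivation:
Click 1 (1,0) count=0: revealed 8 new [(0,0) (0,1) (1,0) (1,1) (2,0) (2,1) (3,0) (3,1)] -> total=8
Click 2 (2,0) count=0: revealed 0 new [(none)] -> total=8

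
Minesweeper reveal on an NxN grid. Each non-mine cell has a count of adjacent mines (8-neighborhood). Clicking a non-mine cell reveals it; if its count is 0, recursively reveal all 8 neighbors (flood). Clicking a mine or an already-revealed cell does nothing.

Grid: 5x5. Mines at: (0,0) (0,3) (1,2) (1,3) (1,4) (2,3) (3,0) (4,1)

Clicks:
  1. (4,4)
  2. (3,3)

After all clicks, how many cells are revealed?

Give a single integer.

Click 1 (4,4) count=0: revealed 6 new [(3,2) (3,3) (3,4) (4,2) (4,3) (4,4)] -> total=6
Click 2 (3,3) count=1: revealed 0 new [(none)] -> total=6

Answer: 6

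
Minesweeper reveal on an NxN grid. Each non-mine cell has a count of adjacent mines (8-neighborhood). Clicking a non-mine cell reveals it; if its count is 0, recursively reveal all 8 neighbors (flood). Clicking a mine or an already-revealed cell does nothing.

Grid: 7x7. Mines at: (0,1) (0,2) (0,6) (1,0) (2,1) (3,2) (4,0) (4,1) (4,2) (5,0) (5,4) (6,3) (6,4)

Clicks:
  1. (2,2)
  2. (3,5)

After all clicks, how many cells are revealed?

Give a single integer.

Answer: 24

Derivation:
Click 1 (2,2) count=2: revealed 1 new [(2,2)] -> total=1
Click 2 (3,5) count=0: revealed 23 new [(0,3) (0,4) (0,5) (1,3) (1,4) (1,5) (1,6) (2,3) (2,4) (2,5) (2,6) (3,3) (3,4) (3,5) (3,6) (4,3) (4,4) (4,5) (4,6) (5,5) (5,6) (6,5) (6,6)] -> total=24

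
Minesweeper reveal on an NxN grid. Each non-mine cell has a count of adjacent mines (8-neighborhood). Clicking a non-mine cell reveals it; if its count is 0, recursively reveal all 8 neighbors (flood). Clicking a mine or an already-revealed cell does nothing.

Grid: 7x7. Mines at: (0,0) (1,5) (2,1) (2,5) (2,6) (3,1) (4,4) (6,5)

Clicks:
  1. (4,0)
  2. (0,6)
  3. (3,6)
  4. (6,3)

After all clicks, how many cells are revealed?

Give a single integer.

Click 1 (4,0) count=1: revealed 1 new [(4,0)] -> total=1
Click 2 (0,6) count=1: revealed 1 new [(0,6)] -> total=2
Click 3 (3,6) count=2: revealed 1 new [(3,6)] -> total=3
Click 4 (6,3) count=0: revealed 13 new [(4,1) (4,2) (4,3) (5,0) (5,1) (5,2) (5,3) (5,4) (6,0) (6,1) (6,2) (6,3) (6,4)] -> total=16

Answer: 16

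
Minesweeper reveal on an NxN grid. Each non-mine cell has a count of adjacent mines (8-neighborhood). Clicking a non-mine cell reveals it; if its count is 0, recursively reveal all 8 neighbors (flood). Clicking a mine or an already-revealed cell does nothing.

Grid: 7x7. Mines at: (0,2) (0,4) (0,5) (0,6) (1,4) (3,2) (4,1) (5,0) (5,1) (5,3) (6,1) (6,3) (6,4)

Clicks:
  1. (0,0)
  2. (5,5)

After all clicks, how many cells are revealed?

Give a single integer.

Answer: 9

Derivation:
Click 1 (0,0) count=0: revealed 8 new [(0,0) (0,1) (1,0) (1,1) (2,0) (2,1) (3,0) (3,1)] -> total=8
Click 2 (5,5) count=1: revealed 1 new [(5,5)] -> total=9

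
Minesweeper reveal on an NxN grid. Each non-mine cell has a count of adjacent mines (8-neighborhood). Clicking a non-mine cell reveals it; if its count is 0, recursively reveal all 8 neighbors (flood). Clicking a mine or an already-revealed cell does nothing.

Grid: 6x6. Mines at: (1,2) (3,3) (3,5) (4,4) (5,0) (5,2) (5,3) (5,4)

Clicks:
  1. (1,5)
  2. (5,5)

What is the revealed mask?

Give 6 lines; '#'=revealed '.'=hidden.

Click 1 (1,5) count=0: revealed 9 new [(0,3) (0,4) (0,5) (1,3) (1,4) (1,5) (2,3) (2,4) (2,5)] -> total=9
Click 2 (5,5) count=2: revealed 1 new [(5,5)] -> total=10

Answer: ...###
...###
...###
......
......
.....#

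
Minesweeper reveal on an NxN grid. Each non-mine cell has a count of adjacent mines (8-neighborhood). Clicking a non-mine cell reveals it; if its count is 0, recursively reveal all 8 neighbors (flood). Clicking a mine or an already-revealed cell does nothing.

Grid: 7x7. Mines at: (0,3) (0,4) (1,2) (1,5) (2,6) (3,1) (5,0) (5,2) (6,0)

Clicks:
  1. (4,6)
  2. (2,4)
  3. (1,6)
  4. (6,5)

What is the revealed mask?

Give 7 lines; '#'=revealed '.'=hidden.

Click 1 (4,6) count=0: revealed 22 new [(2,2) (2,3) (2,4) (2,5) (3,2) (3,3) (3,4) (3,5) (3,6) (4,2) (4,3) (4,4) (4,5) (4,6) (5,3) (5,4) (5,5) (5,6) (6,3) (6,4) (6,5) (6,6)] -> total=22
Click 2 (2,4) count=1: revealed 0 new [(none)] -> total=22
Click 3 (1,6) count=2: revealed 1 new [(1,6)] -> total=23
Click 4 (6,5) count=0: revealed 0 new [(none)] -> total=23

Answer: .......
......#
..####.
..#####
..#####
...####
...####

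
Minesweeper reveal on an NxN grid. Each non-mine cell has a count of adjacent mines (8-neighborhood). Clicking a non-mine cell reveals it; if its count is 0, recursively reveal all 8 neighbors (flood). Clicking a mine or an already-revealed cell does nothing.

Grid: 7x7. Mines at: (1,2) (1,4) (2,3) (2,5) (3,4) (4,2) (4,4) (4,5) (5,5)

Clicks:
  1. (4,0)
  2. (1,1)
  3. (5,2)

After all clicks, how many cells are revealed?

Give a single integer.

Click 1 (4,0) count=0: revealed 20 new [(0,0) (0,1) (1,0) (1,1) (2,0) (2,1) (3,0) (3,1) (4,0) (4,1) (5,0) (5,1) (5,2) (5,3) (5,4) (6,0) (6,1) (6,2) (6,3) (6,4)] -> total=20
Click 2 (1,1) count=1: revealed 0 new [(none)] -> total=20
Click 3 (5,2) count=1: revealed 0 new [(none)] -> total=20

Answer: 20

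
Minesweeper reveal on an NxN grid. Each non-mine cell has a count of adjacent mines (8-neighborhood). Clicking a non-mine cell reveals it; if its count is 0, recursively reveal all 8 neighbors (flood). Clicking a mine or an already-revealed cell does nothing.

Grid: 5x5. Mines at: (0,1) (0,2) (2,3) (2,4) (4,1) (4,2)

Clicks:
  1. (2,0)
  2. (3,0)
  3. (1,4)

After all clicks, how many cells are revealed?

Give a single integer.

Click 1 (2,0) count=0: revealed 9 new [(1,0) (1,1) (1,2) (2,0) (2,1) (2,2) (3,0) (3,1) (3,2)] -> total=9
Click 2 (3,0) count=1: revealed 0 new [(none)] -> total=9
Click 3 (1,4) count=2: revealed 1 new [(1,4)] -> total=10

Answer: 10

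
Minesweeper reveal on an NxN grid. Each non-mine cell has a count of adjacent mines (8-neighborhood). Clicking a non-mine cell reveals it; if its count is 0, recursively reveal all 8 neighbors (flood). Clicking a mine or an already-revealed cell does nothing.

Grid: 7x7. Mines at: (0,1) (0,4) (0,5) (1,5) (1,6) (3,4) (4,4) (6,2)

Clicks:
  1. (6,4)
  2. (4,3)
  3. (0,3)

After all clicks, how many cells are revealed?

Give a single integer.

Answer: 16

Derivation:
Click 1 (6,4) count=0: revealed 14 new [(2,5) (2,6) (3,5) (3,6) (4,5) (4,6) (5,3) (5,4) (5,5) (5,6) (6,3) (6,4) (6,5) (6,6)] -> total=14
Click 2 (4,3) count=2: revealed 1 new [(4,3)] -> total=15
Click 3 (0,3) count=1: revealed 1 new [(0,3)] -> total=16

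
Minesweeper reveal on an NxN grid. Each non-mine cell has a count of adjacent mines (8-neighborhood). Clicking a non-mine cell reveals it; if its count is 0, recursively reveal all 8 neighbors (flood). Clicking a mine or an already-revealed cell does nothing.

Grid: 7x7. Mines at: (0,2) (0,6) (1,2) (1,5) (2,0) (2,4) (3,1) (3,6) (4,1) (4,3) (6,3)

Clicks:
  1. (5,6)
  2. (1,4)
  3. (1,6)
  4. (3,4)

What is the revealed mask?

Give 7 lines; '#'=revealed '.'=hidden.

Click 1 (5,6) count=0: revealed 9 new [(4,4) (4,5) (4,6) (5,4) (5,5) (5,6) (6,4) (6,5) (6,6)] -> total=9
Click 2 (1,4) count=2: revealed 1 new [(1,4)] -> total=10
Click 3 (1,6) count=2: revealed 1 new [(1,6)] -> total=11
Click 4 (3,4) count=2: revealed 1 new [(3,4)] -> total=12

Answer: .......
....#.#
.......
....#..
....###
....###
....###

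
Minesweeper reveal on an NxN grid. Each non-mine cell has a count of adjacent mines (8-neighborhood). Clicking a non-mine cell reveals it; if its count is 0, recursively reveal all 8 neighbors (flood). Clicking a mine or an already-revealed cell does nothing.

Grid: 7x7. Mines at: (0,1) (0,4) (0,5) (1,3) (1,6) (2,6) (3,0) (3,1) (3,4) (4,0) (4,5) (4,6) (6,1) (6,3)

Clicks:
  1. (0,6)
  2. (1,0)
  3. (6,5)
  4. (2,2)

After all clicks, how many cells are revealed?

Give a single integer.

Answer: 9

Derivation:
Click 1 (0,6) count=2: revealed 1 new [(0,6)] -> total=1
Click 2 (1,0) count=1: revealed 1 new [(1,0)] -> total=2
Click 3 (6,5) count=0: revealed 6 new [(5,4) (5,5) (5,6) (6,4) (6,5) (6,6)] -> total=8
Click 4 (2,2) count=2: revealed 1 new [(2,2)] -> total=9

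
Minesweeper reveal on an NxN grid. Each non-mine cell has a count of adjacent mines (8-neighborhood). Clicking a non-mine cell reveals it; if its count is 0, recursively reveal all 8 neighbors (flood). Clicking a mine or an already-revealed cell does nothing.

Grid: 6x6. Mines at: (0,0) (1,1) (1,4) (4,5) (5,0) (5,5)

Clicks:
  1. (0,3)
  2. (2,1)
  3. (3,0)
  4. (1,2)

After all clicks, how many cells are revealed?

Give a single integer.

Click 1 (0,3) count=1: revealed 1 new [(0,3)] -> total=1
Click 2 (2,1) count=1: revealed 1 new [(2,1)] -> total=2
Click 3 (3,0) count=0: revealed 18 new [(2,0) (2,2) (2,3) (2,4) (3,0) (3,1) (3,2) (3,3) (3,4) (4,0) (4,1) (4,2) (4,3) (4,4) (5,1) (5,2) (5,3) (5,4)] -> total=20
Click 4 (1,2) count=1: revealed 1 new [(1,2)] -> total=21

Answer: 21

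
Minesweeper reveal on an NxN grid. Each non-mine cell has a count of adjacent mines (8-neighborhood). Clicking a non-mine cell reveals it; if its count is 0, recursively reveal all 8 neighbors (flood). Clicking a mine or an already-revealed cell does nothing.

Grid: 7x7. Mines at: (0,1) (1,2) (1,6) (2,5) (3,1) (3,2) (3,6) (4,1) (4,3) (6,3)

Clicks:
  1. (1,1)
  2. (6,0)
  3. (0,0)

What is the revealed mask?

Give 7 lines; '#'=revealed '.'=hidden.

Answer: #......
.#.....
.......
.......
.......
###....
###....

Derivation:
Click 1 (1,1) count=2: revealed 1 new [(1,1)] -> total=1
Click 2 (6,0) count=0: revealed 6 new [(5,0) (5,1) (5,2) (6,0) (6,1) (6,2)] -> total=7
Click 3 (0,0) count=1: revealed 1 new [(0,0)] -> total=8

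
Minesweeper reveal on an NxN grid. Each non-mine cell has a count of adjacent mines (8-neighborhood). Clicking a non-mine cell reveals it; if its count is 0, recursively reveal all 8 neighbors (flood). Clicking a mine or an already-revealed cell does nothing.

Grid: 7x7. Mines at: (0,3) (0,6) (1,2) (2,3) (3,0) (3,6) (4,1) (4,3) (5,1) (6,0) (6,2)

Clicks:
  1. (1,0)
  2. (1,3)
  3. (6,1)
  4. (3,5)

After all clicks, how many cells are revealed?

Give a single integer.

Answer: 9

Derivation:
Click 1 (1,0) count=0: revealed 6 new [(0,0) (0,1) (1,0) (1,1) (2,0) (2,1)] -> total=6
Click 2 (1,3) count=3: revealed 1 new [(1,3)] -> total=7
Click 3 (6,1) count=3: revealed 1 new [(6,1)] -> total=8
Click 4 (3,5) count=1: revealed 1 new [(3,5)] -> total=9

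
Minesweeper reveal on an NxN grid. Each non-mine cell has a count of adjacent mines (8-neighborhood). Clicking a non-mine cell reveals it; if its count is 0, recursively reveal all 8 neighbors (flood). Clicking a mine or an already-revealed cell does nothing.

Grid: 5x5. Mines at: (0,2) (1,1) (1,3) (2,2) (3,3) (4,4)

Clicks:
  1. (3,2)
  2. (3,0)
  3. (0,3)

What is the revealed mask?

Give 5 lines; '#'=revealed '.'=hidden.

Answer: ...#.
.....
##...
###..
###..

Derivation:
Click 1 (3,2) count=2: revealed 1 new [(3,2)] -> total=1
Click 2 (3,0) count=0: revealed 7 new [(2,0) (2,1) (3,0) (3,1) (4,0) (4,1) (4,2)] -> total=8
Click 3 (0,3) count=2: revealed 1 new [(0,3)] -> total=9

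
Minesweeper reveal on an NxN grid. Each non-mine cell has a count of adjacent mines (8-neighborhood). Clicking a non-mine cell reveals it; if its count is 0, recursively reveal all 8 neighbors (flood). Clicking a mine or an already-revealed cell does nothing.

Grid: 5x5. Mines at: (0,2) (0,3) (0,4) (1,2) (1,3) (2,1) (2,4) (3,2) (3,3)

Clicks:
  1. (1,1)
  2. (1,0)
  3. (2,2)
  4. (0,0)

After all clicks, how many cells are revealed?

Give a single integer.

Answer: 5

Derivation:
Click 1 (1,1) count=3: revealed 1 new [(1,1)] -> total=1
Click 2 (1,0) count=1: revealed 1 new [(1,0)] -> total=2
Click 3 (2,2) count=5: revealed 1 new [(2,2)] -> total=3
Click 4 (0,0) count=0: revealed 2 new [(0,0) (0,1)] -> total=5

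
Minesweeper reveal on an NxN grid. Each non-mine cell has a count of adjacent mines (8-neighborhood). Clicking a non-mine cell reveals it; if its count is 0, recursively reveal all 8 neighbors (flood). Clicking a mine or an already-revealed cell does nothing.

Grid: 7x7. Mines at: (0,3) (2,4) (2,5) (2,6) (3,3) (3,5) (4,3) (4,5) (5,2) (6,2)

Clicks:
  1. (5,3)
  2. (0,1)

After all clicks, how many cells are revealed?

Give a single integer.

Answer: 20

Derivation:
Click 1 (5,3) count=3: revealed 1 new [(5,3)] -> total=1
Click 2 (0,1) count=0: revealed 19 new [(0,0) (0,1) (0,2) (1,0) (1,1) (1,2) (2,0) (2,1) (2,2) (3,0) (3,1) (3,2) (4,0) (4,1) (4,2) (5,0) (5,1) (6,0) (6,1)] -> total=20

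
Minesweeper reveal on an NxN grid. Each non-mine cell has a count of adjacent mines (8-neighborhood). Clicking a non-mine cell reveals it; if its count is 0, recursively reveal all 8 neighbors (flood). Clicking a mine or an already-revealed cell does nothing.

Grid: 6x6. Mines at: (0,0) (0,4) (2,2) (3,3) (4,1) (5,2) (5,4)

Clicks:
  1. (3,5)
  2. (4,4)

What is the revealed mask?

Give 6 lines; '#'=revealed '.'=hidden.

Answer: ......
....##
....##
....##
....##
......

Derivation:
Click 1 (3,5) count=0: revealed 8 new [(1,4) (1,5) (2,4) (2,5) (3,4) (3,5) (4,4) (4,5)] -> total=8
Click 2 (4,4) count=2: revealed 0 new [(none)] -> total=8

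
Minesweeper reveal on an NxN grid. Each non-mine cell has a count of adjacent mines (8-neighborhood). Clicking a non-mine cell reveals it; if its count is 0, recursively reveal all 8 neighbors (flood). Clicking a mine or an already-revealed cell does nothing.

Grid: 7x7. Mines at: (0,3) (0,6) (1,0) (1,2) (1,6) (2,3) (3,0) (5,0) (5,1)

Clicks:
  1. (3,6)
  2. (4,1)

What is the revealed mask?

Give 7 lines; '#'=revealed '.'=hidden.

Click 1 (3,6) count=0: revealed 23 new [(2,4) (2,5) (2,6) (3,2) (3,3) (3,4) (3,5) (3,6) (4,2) (4,3) (4,4) (4,5) (4,6) (5,2) (5,3) (5,4) (5,5) (5,6) (6,2) (6,3) (6,4) (6,5) (6,6)] -> total=23
Click 2 (4,1) count=3: revealed 1 new [(4,1)] -> total=24

Answer: .......
.......
....###
..#####
.######
..#####
..#####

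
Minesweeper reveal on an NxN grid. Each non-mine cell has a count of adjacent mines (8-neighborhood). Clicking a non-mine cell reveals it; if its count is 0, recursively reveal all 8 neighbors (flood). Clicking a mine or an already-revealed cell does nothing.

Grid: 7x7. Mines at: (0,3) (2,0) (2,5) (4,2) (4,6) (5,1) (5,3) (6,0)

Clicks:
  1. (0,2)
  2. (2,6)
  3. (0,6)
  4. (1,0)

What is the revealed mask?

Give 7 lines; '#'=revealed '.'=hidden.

Answer: ..#.###
#...###
......#
.......
.......
.......
.......

Derivation:
Click 1 (0,2) count=1: revealed 1 new [(0,2)] -> total=1
Click 2 (2,6) count=1: revealed 1 new [(2,6)] -> total=2
Click 3 (0,6) count=0: revealed 6 new [(0,4) (0,5) (0,6) (1,4) (1,5) (1,6)] -> total=8
Click 4 (1,0) count=1: revealed 1 new [(1,0)] -> total=9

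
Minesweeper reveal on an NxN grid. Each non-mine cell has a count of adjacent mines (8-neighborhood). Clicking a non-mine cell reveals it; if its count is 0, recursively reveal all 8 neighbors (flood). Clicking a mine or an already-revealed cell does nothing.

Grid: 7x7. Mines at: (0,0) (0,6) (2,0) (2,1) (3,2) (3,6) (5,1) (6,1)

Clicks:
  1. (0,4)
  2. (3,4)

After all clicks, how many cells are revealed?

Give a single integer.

Answer: 32

Derivation:
Click 1 (0,4) count=0: revealed 32 new [(0,1) (0,2) (0,3) (0,4) (0,5) (1,1) (1,2) (1,3) (1,4) (1,5) (2,2) (2,3) (2,4) (2,5) (3,3) (3,4) (3,5) (4,2) (4,3) (4,4) (4,5) (4,6) (5,2) (5,3) (5,4) (5,5) (5,6) (6,2) (6,3) (6,4) (6,5) (6,6)] -> total=32
Click 2 (3,4) count=0: revealed 0 new [(none)] -> total=32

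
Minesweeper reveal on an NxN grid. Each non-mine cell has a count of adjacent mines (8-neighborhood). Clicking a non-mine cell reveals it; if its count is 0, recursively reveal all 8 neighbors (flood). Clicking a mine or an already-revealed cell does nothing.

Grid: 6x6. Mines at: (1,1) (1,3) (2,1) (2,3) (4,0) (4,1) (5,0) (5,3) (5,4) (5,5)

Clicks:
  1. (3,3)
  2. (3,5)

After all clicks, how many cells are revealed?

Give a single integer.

Click 1 (3,3) count=1: revealed 1 new [(3,3)] -> total=1
Click 2 (3,5) count=0: revealed 10 new [(0,4) (0,5) (1,4) (1,5) (2,4) (2,5) (3,4) (3,5) (4,4) (4,5)] -> total=11

Answer: 11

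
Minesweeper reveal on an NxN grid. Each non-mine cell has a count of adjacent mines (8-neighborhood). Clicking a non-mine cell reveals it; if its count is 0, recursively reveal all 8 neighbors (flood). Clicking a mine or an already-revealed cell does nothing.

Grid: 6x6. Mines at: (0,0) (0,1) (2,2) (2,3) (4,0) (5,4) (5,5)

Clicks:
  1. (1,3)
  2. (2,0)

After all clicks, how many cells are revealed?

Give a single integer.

Answer: 7

Derivation:
Click 1 (1,3) count=2: revealed 1 new [(1,3)] -> total=1
Click 2 (2,0) count=0: revealed 6 new [(1,0) (1,1) (2,0) (2,1) (3,0) (3,1)] -> total=7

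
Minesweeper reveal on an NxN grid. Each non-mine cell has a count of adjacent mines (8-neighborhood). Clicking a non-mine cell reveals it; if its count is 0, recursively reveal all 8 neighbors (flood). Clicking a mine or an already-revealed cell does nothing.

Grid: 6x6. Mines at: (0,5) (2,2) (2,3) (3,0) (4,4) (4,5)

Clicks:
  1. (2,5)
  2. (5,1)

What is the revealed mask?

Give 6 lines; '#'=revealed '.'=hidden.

Click 1 (2,5) count=0: revealed 6 new [(1,4) (1,5) (2,4) (2,5) (3,4) (3,5)] -> total=6
Click 2 (5,1) count=0: revealed 11 new [(3,1) (3,2) (3,3) (4,0) (4,1) (4,2) (4,3) (5,0) (5,1) (5,2) (5,3)] -> total=17

Answer: ......
....##
....##
.#####
####..
####..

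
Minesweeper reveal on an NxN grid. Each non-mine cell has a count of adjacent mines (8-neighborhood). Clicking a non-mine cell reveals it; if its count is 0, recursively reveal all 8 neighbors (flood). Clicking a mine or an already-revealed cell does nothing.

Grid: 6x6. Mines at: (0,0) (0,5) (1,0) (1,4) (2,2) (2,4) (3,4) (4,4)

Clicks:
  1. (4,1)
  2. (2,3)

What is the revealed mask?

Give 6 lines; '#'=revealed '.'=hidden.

Click 1 (4,1) count=0: revealed 14 new [(2,0) (2,1) (3,0) (3,1) (3,2) (3,3) (4,0) (4,1) (4,2) (4,3) (5,0) (5,1) (5,2) (5,3)] -> total=14
Click 2 (2,3) count=4: revealed 1 new [(2,3)] -> total=15

Answer: ......
......
##.#..
####..
####..
####..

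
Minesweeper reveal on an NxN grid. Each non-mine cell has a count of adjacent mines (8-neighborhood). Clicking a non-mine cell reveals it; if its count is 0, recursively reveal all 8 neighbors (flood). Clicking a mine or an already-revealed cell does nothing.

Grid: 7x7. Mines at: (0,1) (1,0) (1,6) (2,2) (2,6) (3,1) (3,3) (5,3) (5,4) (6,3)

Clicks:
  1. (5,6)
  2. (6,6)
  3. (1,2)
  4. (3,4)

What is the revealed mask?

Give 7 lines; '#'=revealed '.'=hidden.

Click 1 (5,6) count=0: revealed 8 new [(3,5) (3,6) (4,5) (4,6) (5,5) (5,6) (6,5) (6,6)] -> total=8
Click 2 (6,6) count=0: revealed 0 new [(none)] -> total=8
Click 3 (1,2) count=2: revealed 1 new [(1,2)] -> total=9
Click 4 (3,4) count=1: revealed 1 new [(3,4)] -> total=10

Answer: .......
..#....
.......
....###
.....##
.....##
.....##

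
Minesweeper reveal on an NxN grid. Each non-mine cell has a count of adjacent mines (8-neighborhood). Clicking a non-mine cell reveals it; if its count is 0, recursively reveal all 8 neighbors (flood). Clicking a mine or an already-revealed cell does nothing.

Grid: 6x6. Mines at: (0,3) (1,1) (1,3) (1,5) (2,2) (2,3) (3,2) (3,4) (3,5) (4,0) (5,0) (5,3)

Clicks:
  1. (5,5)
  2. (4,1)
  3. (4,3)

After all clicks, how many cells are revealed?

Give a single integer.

Answer: 6

Derivation:
Click 1 (5,5) count=0: revealed 4 new [(4,4) (4,5) (5,4) (5,5)] -> total=4
Click 2 (4,1) count=3: revealed 1 new [(4,1)] -> total=5
Click 3 (4,3) count=3: revealed 1 new [(4,3)] -> total=6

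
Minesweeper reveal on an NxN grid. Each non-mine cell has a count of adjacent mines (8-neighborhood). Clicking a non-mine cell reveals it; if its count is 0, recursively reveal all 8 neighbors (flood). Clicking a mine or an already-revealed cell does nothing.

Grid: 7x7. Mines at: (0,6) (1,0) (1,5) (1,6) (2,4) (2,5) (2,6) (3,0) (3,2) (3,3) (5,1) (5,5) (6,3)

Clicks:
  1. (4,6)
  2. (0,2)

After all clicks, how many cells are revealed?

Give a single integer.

Answer: 12

Derivation:
Click 1 (4,6) count=1: revealed 1 new [(4,6)] -> total=1
Click 2 (0,2) count=0: revealed 11 new [(0,1) (0,2) (0,3) (0,4) (1,1) (1,2) (1,3) (1,4) (2,1) (2,2) (2,3)] -> total=12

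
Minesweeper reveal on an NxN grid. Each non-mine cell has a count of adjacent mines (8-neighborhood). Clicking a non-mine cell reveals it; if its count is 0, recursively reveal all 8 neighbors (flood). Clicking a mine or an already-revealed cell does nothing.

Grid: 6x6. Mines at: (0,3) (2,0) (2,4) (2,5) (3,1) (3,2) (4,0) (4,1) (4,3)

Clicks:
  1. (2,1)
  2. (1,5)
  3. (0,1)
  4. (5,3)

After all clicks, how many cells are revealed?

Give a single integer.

Answer: 9

Derivation:
Click 1 (2,1) count=3: revealed 1 new [(2,1)] -> total=1
Click 2 (1,5) count=2: revealed 1 new [(1,5)] -> total=2
Click 3 (0,1) count=0: revealed 6 new [(0,0) (0,1) (0,2) (1,0) (1,1) (1,2)] -> total=8
Click 4 (5,3) count=1: revealed 1 new [(5,3)] -> total=9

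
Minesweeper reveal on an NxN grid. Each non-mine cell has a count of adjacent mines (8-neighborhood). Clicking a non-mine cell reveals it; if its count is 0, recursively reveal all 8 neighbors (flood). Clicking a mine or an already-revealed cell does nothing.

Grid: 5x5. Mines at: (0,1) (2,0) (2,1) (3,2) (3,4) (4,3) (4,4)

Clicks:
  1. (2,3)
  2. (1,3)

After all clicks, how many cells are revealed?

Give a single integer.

Answer: 9

Derivation:
Click 1 (2,3) count=2: revealed 1 new [(2,3)] -> total=1
Click 2 (1,3) count=0: revealed 8 new [(0,2) (0,3) (0,4) (1,2) (1,3) (1,4) (2,2) (2,4)] -> total=9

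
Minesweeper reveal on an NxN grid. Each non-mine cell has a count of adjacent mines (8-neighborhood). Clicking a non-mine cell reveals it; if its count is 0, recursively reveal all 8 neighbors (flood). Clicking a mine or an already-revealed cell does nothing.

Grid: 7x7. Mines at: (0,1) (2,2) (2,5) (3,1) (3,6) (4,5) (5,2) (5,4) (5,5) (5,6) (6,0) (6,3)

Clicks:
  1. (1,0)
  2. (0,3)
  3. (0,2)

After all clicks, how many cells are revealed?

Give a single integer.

Click 1 (1,0) count=1: revealed 1 new [(1,0)] -> total=1
Click 2 (0,3) count=0: revealed 10 new [(0,2) (0,3) (0,4) (0,5) (0,6) (1,2) (1,3) (1,4) (1,5) (1,6)] -> total=11
Click 3 (0,2) count=1: revealed 0 new [(none)] -> total=11

Answer: 11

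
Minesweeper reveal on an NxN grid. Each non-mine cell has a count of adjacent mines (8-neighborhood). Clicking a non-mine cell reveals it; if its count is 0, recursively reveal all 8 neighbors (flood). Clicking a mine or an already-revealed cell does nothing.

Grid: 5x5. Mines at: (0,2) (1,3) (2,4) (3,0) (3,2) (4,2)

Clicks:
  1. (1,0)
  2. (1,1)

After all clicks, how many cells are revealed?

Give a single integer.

Answer: 6

Derivation:
Click 1 (1,0) count=0: revealed 6 new [(0,0) (0,1) (1,0) (1,1) (2,0) (2,1)] -> total=6
Click 2 (1,1) count=1: revealed 0 new [(none)] -> total=6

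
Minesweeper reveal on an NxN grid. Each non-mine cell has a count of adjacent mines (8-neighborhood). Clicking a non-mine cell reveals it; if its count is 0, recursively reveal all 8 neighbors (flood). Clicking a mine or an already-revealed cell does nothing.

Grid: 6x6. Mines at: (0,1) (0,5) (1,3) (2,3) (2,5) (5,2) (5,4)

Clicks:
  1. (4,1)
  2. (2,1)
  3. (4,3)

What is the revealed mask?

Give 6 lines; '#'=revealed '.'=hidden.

Answer: ......
###...
###...
###...
####..
##....

Derivation:
Click 1 (4,1) count=1: revealed 1 new [(4,1)] -> total=1
Click 2 (2,1) count=0: revealed 13 new [(1,0) (1,1) (1,2) (2,0) (2,1) (2,2) (3,0) (3,1) (3,2) (4,0) (4,2) (5,0) (5,1)] -> total=14
Click 3 (4,3) count=2: revealed 1 new [(4,3)] -> total=15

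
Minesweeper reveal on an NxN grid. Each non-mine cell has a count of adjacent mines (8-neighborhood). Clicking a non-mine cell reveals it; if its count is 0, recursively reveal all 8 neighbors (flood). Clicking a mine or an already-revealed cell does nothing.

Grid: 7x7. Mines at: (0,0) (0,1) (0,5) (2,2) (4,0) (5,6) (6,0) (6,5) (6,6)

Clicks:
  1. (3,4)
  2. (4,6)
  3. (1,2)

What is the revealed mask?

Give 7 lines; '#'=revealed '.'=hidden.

Click 1 (3,4) count=0: revealed 29 new [(1,3) (1,4) (1,5) (1,6) (2,3) (2,4) (2,5) (2,6) (3,1) (3,2) (3,3) (3,4) (3,5) (3,6) (4,1) (4,2) (4,3) (4,4) (4,5) (4,6) (5,1) (5,2) (5,3) (5,4) (5,5) (6,1) (6,2) (6,3) (6,4)] -> total=29
Click 2 (4,6) count=1: revealed 0 new [(none)] -> total=29
Click 3 (1,2) count=2: revealed 1 new [(1,2)] -> total=30

Answer: .......
..#####
...####
.######
.######
.#####.
.####..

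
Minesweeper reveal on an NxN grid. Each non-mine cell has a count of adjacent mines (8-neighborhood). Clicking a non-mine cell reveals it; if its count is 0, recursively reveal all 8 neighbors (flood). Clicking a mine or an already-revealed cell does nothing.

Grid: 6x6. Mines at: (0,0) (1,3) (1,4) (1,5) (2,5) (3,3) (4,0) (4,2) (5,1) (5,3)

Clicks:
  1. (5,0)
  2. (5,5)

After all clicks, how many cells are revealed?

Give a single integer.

Click 1 (5,0) count=2: revealed 1 new [(5,0)] -> total=1
Click 2 (5,5) count=0: revealed 6 new [(3,4) (3,5) (4,4) (4,5) (5,4) (5,5)] -> total=7

Answer: 7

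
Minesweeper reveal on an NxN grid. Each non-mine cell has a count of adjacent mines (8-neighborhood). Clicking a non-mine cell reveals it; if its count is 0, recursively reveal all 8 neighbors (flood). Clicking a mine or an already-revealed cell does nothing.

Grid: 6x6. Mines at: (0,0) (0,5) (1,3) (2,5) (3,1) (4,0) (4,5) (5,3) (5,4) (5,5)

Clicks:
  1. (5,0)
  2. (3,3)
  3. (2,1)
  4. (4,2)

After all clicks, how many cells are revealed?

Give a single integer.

Click 1 (5,0) count=1: revealed 1 new [(5,0)] -> total=1
Click 2 (3,3) count=0: revealed 9 new [(2,2) (2,3) (2,4) (3,2) (3,3) (3,4) (4,2) (4,3) (4,4)] -> total=10
Click 3 (2,1) count=1: revealed 1 new [(2,1)] -> total=11
Click 4 (4,2) count=2: revealed 0 new [(none)] -> total=11

Answer: 11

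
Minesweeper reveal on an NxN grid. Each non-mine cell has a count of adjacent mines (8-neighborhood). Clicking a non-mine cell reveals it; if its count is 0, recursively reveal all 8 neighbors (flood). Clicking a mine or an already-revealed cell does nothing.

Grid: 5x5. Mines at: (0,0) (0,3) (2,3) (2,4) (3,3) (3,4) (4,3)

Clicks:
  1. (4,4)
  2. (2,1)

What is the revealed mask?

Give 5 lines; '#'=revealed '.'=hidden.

Answer: .....
###..
###..
###..
###.#

Derivation:
Click 1 (4,4) count=3: revealed 1 new [(4,4)] -> total=1
Click 2 (2,1) count=0: revealed 12 new [(1,0) (1,1) (1,2) (2,0) (2,1) (2,2) (3,0) (3,1) (3,2) (4,0) (4,1) (4,2)] -> total=13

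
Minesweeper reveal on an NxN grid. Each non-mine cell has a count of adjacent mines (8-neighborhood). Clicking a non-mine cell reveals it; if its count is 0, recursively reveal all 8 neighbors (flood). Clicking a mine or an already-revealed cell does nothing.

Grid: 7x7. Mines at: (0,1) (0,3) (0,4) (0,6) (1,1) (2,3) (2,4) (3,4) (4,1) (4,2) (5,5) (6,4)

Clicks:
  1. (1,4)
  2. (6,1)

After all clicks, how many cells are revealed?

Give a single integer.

Click 1 (1,4) count=4: revealed 1 new [(1,4)] -> total=1
Click 2 (6,1) count=0: revealed 8 new [(5,0) (5,1) (5,2) (5,3) (6,0) (6,1) (6,2) (6,3)] -> total=9

Answer: 9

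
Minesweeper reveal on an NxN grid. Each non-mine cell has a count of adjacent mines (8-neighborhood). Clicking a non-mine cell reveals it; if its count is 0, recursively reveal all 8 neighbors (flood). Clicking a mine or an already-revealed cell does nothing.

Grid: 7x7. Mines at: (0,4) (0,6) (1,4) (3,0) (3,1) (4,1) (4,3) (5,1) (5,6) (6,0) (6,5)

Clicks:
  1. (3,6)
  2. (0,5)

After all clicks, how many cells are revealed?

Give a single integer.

Click 1 (3,6) count=0: revealed 11 new [(1,5) (1,6) (2,4) (2,5) (2,6) (3,4) (3,5) (3,6) (4,4) (4,5) (4,6)] -> total=11
Click 2 (0,5) count=3: revealed 1 new [(0,5)] -> total=12

Answer: 12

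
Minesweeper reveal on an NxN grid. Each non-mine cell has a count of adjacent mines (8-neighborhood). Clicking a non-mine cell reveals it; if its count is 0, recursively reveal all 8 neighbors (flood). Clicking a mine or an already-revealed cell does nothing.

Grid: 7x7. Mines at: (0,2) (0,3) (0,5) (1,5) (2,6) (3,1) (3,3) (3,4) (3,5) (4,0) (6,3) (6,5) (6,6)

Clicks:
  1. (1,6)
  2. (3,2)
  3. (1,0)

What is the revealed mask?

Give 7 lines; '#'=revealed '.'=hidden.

Answer: ##.....
##....#
##.....
..#....
.......
.......
.......

Derivation:
Click 1 (1,6) count=3: revealed 1 new [(1,6)] -> total=1
Click 2 (3,2) count=2: revealed 1 new [(3,2)] -> total=2
Click 3 (1,0) count=0: revealed 6 new [(0,0) (0,1) (1,0) (1,1) (2,0) (2,1)] -> total=8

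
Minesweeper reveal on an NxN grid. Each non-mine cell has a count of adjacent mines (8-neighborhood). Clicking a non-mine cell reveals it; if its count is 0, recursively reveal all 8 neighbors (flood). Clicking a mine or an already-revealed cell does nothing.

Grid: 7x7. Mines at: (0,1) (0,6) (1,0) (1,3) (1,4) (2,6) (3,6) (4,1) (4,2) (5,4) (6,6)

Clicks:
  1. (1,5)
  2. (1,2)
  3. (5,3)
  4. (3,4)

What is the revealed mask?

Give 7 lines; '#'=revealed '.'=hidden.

Click 1 (1,5) count=3: revealed 1 new [(1,5)] -> total=1
Click 2 (1,2) count=2: revealed 1 new [(1,2)] -> total=2
Click 3 (5,3) count=2: revealed 1 new [(5,3)] -> total=3
Click 4 (3,4) count=0: revealed 9 new [(2,3) (2,4) (2,5) (3,3) (3,4) (3,5) (4,3) (4,4) (4,5)] -> total=12

Answer: .......
..#..#.
...###.
...###.
...###.
...#...
.......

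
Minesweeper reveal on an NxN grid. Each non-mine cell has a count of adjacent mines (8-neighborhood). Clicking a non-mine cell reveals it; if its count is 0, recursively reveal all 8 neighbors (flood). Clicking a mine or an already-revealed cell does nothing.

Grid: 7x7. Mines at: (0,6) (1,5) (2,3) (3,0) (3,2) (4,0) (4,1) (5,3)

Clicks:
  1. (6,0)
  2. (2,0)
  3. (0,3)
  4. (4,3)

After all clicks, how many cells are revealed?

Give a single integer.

Answer: 20

Derivation:
Click 1 (6,0) count=0: revealed 6 new [(5,0) (5,1) (5,2) (6,0) (6,1) (6,2)] -> total=6
Click 2 (2,0) count=1: revealed 1 new [(2,0)] -> total=7
Click 3 (0,3) count=0: revealed 12 new [(0,0) (0,1) (0,2) (0,3) (0,4) (1,0) (1,1) (1,2) (1,3) (1,4) (2,1) (2,2)] -> total=19
Click 4 (4,3) count=2: revealed 1 new [(4,3)] -> total=20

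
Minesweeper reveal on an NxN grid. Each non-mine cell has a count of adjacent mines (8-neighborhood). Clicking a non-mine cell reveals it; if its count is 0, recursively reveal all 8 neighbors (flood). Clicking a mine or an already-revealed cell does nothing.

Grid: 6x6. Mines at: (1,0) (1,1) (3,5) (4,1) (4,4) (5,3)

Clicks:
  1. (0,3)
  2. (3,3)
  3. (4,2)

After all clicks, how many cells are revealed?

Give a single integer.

Answer: 16

Derivation:
Click 1 (0,3) count=0: revealed 15 new [(0,2) (0,3) (0,4) (0,5) (1,2) (1,3) (1,4) (1,5) (2,2) (2,3) (2,4) (2,5) (3,2) (3,3) (3,4)] -> total=15
Click 2 (3,3) count=1: revealed 0 new [(none)] -> total=15
Click 3 (4,2) count=2: revealed 1 new [(4,2)] -> total=16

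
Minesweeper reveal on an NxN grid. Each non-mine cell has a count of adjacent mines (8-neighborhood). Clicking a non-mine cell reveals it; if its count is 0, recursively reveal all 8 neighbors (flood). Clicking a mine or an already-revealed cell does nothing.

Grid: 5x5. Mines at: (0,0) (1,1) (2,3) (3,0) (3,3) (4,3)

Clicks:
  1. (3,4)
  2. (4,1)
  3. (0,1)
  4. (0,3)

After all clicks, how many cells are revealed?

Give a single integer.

Click 1 (3,4) count=3: revealed 1 new [(3,4)] -> total=1
Click 2 (4,1) count=1: revealed 1 new [(4,1)] -> total=2
Click 3 (0,1) count=2: revealed 1 new [(0,1)] -> total=3
Click 4 (0,3) count=0: revealed 6 new [(0,2) (0,3) (0,4) (1,2) (1,3) (1,4)] -> total=9

Answer: 9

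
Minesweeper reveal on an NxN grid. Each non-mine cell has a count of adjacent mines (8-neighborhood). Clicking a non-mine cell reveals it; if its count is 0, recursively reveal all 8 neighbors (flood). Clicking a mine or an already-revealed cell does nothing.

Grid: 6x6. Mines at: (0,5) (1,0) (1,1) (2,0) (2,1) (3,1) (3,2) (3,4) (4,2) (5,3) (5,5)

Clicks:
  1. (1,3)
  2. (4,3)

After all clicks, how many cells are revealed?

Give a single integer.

Click 1 (1,3) count=0: revealed 9 new [(0,2) (0,3) (0,4) (1,2) (1,3) (1,4) (2,2) (2,3) (2,4)] -> total=9
Click 2 (4,3) count=4: revealed 1 new [(4,3)] -> total=10

Answer: 10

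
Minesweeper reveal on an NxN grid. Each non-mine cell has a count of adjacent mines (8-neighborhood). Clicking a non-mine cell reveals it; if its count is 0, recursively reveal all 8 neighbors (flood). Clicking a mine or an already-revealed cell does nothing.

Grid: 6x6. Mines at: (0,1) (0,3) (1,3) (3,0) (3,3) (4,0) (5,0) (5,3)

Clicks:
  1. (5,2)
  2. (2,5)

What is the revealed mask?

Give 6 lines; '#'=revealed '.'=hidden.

Answer: ....##
....##
....##
....##
....##
..#.##

Derivation:
Click 1 (5,2) count=1: revealed 1 new [(5,2)] -> total=1
Click 2 (2,5) count=0: revealed 12 new [(0,4) (0,5) (1,4) (1,5) (2,4) (2,5) (3,4) (3,5) (4,4) (4,5) (5,4) (5,5)] -> total=13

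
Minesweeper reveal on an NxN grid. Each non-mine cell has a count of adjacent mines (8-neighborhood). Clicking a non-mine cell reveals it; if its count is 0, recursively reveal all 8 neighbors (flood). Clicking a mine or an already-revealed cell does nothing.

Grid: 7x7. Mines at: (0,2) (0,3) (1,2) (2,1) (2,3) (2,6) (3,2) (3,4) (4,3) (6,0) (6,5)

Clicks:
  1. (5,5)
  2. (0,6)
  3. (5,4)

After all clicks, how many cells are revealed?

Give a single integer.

Answer: 8

Derivation:
Click 1 (5,5) count=1: revealed 1 new [(5,5)] -> total=1
Click 2 (0,6) count=0: revealed 6 new [(0,4) (0,5) (0,6) (1,4) (1,5) (1,6)] -> total=7
Click 3 (5,4) count=2: revealed 1 new [(5,4)] -> total=8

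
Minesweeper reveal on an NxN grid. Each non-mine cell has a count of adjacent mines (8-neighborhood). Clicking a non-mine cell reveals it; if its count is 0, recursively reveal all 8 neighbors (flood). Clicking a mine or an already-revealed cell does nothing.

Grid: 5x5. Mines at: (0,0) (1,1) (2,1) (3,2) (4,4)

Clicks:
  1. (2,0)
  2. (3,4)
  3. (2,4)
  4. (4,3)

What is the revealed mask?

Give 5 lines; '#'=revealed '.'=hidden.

Answer: ..###
..###
#.###
...##
...#.

Derivation:
Click 1 (2,0) count=2: revealed 1 new [(2,0)] -> total=1
Click 2 (3,4) count=1: revealed 1 new [(3,4)] -> total=2
Click 3 (2,4) count=0: revealed 10 new [(0,2) (0,3) (0,4) (1,2) (1,3) (1,4) (2,2) (2,3) (2,4) (3,3)] -> total=12
Click 4 (4,3) count=2: revealed 1 new [(4,3)] -> total=13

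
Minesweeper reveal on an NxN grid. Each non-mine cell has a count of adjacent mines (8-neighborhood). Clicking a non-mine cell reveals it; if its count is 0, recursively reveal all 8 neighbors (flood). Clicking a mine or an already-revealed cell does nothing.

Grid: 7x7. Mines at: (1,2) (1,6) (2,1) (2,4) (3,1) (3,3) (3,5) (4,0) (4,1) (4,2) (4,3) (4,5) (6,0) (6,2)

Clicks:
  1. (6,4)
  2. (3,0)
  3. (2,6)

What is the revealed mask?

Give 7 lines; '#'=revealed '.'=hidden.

Click 1 (6,4) count=0: revealed 8 new [(5,3) (5,4) (5,5) (5,6) (6,3) (6,4) (6,5) (6,6)] -> total=8
Click 2 (3,0) count=4: revealed 1 new [(3,0)] -> total=9
Click 3 (2,6) count=2: revealed 1 new [(2,6)] -> total=10

Answer: .......
.......
......#
#......
.......
...####
...####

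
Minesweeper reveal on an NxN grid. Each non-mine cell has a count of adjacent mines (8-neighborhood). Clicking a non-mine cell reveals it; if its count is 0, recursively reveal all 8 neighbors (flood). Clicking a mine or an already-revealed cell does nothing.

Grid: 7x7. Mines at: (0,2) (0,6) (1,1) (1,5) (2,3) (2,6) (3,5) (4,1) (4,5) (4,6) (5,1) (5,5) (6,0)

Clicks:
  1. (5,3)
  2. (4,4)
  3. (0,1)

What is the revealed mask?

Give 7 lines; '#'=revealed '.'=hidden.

Answer: .#.....
.......
.......
..###..
..###..
..###..
..###..

Derivation:
Click 1 (5,3) count=0: revealed 12 new [(3,2) (3,3) (3,4) (4,2) (4,3) (4,4) (5,2) (5,3) (5,4) (6,2) (6,3) (6,4)] -> total=12
Click 2 (4,4) count=3: revealed 0 new [(none)] -> total=12
Click 3 (0,1) count=2: revealed 1 new [(0,1)] -> total=13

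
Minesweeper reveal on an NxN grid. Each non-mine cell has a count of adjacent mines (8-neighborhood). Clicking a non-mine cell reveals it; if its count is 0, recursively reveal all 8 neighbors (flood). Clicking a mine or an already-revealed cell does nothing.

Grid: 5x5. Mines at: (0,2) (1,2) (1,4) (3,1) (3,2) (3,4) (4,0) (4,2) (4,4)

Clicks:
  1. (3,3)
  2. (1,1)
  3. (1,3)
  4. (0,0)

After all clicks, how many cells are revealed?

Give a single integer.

Click 1 (3,3) count=4: revealed 1 new [(3,3)] -> total=1
Click 2 (1,1) count=2: revealed 1 new [(1,1)] -> total=2
Click 3 (1,3) count=3: revealed 1 new [(1,3)] -> total=3
Click 4 (0,0) count=0: revealed 5 new [(0,0) (0,1) (1,0) (2,0) (2,1)] -> total=8

Answer: 8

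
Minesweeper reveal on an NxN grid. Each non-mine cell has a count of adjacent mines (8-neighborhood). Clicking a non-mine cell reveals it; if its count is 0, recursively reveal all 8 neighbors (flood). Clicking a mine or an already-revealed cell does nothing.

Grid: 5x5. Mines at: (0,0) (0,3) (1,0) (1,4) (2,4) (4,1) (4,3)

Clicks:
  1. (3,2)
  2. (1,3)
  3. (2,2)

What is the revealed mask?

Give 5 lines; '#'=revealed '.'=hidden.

Answer: .....
.###.
.###.
.###.
.....

Derivation:
Click 1 (3,2) count=2: revealed 1 new [(3,2)] -> total=1
Click 2 (1,3) count=3: revealed 1 new [(1,3)] -> total=2
Click 3 (2,2) count=0: revealed 7 new [(1,1) (1,2) (2,1) (2,2) (2,3) (3,1) (3,3)] -> total=9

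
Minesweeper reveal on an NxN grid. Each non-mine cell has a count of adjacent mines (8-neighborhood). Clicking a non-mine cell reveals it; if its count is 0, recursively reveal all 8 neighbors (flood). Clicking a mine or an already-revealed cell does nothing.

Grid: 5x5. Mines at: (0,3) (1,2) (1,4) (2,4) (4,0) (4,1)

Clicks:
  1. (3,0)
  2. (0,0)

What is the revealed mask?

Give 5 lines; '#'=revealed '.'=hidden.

Answer: ##...
##...
##...
##...
.....

Derivation:
Click 1 (3,0) count=2: revealed 1 new [(3,0)] -> total=1
Click 2 (0,0) count=0: revealed 7 new [(0,0) (0,1) (1,0) (1,1) (2,0) (2,1) (3,1)] -> total=8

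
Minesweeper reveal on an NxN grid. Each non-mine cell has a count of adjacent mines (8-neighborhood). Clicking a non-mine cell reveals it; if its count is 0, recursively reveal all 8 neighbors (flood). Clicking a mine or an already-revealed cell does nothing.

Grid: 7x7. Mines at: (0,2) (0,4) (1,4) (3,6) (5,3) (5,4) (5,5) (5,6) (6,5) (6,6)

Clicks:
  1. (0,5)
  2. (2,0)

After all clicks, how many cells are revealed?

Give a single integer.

Click 1 (0,5) count=2: revealed 1 new [(0,5)] -> total=1
Click 2 (2,0) count=0: revealed 30 new [(0,0) (0,1) (1,0) (1,1) (1,2) (1,3) (2,0) (2,1) (2,2) (2,3) (2,4) (2,5) (3,0) (3,1) (3,2) (3,3) (3,4) (3,5) (4,0) (4,1) (4,2) (4,3) (4,4) (4,5) (5,0) (5,1) (5,2) (6,0) (6,1) (6,2)] -> total=31

Answer: 31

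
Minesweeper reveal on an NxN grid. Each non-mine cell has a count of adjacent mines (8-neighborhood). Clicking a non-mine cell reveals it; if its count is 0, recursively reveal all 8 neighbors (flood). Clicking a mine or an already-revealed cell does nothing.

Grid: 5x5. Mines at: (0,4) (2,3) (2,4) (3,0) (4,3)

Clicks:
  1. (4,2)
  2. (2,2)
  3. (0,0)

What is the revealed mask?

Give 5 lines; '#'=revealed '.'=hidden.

Click 1 (4,2) count=1: revealed 1 new [(4,2)] -> total=1
Click 2 (2,2) count=1: revealed 1 new [(2,2)] -> total=2
Click 3 (0,0) count=0: revealed 10 new [(0,0) (0,1) (0,2) (0,3) (1,0) (1,1) (1,2) (1,3) (2,0) (2,1)] -> total=12

Answer: ####.
####.
###..
.....
..#..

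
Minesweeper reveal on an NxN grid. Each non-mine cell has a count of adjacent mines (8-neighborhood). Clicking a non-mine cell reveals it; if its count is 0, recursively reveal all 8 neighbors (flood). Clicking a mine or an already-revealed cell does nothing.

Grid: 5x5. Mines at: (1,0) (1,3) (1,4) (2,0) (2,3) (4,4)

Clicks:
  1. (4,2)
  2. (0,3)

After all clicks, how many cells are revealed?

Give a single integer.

Answer: 9

Derivation:
Click 1 (4,2) count=0: revealed 8 new [(3,0) (3,1) (3,2) (3,3) (4,0) (4,1) (4,2) (4,3)] -> total=8
Click 2 (0,3) count=2: revealed 1 new [(0,3)] -> total=9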